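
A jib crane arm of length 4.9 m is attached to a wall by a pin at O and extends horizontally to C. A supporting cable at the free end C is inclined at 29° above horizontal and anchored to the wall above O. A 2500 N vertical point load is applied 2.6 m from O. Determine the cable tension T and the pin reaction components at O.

ΣM about O: T·sin29°·4.9 − 2500·2.6 = 0 → T = 6500/(4.9·0.48481) = 2736.19 ≈ 2736 N.
ΣF_x = 0: O_x − T·cos29° = 0 → O_x = 2736.19 × 0.87462 = 2393 N.
ΣF_y = 0: O_y + T·sin29° − 2500 = 0 → O_y = 2500 − 2736.19 × 0.48481 = 1173 N.

T = 2736 N, O_x = 2393 N, O_y = 1173 N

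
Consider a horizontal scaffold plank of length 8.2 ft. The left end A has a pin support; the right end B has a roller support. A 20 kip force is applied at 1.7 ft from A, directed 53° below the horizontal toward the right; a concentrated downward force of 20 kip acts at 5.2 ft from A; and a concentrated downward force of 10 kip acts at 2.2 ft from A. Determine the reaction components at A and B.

ΣM about A: B_y·8.2 − 20·sin53°·1.7 − 20·5.2 − 10·2.2 = 0 → B_y = 153.154/8.2 = 18.6773 ≈ 18.68 kip.
ΣF_y = 0: A_y + 18.6773 − 20·sin53° − 20 − 10 = 0 → A_y = 27.30 kip.
ΣF_x = 0: A_x + 20·cos53° = 0 → A_x = -12.04 kip.

A_x = -12.04 kip, A_y = 27.30 kip, B_y = 18.68 kip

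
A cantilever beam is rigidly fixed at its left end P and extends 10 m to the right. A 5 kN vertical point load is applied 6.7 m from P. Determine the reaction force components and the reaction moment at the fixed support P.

ΣF_x = 0: P_x = 0.
ΣF_y = 0: P_y − 5 = 0 → P_y = 5.000 kN.
ΣM about P: M_P − 5·6.7 = 0 → M_P = 33.50 kN·m.

P_x = 0, P_y = 5.000 kN, M_P = 33.50 kN·m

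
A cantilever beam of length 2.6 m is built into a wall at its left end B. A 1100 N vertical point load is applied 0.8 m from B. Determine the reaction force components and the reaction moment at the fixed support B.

ΣF_x = 0: B_x = 0.
ΣF_y = 0: B_y − 1100 = 0 → B_y = 1100 N.
ΣM about B: M_B − 1100·0.8 = 0 → M_B = 880.0 N·m.

B_x = 0, B_y = 1100 N, M_B = 880.0 N·m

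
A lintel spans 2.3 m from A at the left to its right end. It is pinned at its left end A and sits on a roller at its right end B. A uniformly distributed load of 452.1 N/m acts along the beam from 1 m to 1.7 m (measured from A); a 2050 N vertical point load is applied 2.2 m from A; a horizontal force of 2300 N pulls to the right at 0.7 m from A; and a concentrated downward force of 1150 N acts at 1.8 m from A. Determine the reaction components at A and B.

A_x = -2300 N, A_y = 469.8 N, B_y = 3047 N

Resultant of the distributed load: 452.1 × 0.7 = 316.47 N at 1.35 m from A.
ΣM about A: B_y·2.3 − (452.1·0.7)·1.35 − 2050·2.2 − 1150·1.8 = 0 → B_y = 7007.2345/2.3 = 3046.62 ≈ 3047 N.
ΣF_y = 0: A_y + 3046.62 − 452.1·0.7 − 2050 − 1150 = 0 → A_y = 469.8 N.
ΣF_x = 0: A_x + 2300 = 0 → A_x = -2300 N.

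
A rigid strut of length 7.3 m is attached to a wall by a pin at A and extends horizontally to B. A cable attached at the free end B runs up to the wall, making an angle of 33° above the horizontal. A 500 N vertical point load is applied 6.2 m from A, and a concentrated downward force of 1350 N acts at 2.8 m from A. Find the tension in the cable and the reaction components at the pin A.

T = 1730 N, A_x = 1451 N, A_y = 907.5 N

ΣM about A: T·sin33°·7.3 − 500·6.2 − 1350·2.8 = 0 → T = 6880/(7.3·0.544639) = 1730.44 ≈ 1730 N.
ΣF_x = 0: A_x − T·cos33° = 0 → A_x = 1730.44 × 0.838671 = 1451 N.
ΣF_y = 0: A_y + T·sin33° − 500 − 1350 = 0 → A_y = 1850 − 1730.44 × 0.544639 = 907.5 N.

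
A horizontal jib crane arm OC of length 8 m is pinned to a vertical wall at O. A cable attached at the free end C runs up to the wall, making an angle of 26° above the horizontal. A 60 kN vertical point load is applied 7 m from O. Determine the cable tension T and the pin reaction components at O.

ΣM about O: T·sin26°·8 − 60·7 = 0 → T = 420/(8·0.438371) = 119.762 ≈ 119.8 kN.
ΣF_x = 0: O_x − T·cos26° = 0 → O_x = 119.762 × 0.898794 = 107.6 kN.
ΣF_y = 0: O_y + T·sin26° − 60 = 0 → O_y = 60 − 119.762 × 0.438371 = 7.500 kN.

T = 119.8 kN, O_x = 107.6 kN, O_y = 7.500 kN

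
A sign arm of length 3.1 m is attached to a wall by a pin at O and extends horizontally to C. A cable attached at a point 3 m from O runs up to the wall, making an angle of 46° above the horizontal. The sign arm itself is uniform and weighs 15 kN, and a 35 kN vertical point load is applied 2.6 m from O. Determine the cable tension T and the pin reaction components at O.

ΣM about O: T·sin46°·3 − 15·1.55 − 35·2.6 = 0 → T = 114.25/(3·0.71934) = 52.942 ≈ 52.94 kN.
ΣF_x = 0: O_x − T·cos46° = 0 → O_x = 52.942 × 0.694658 = 36.78 kN.
ΣF_y = 0: O_y + T·sin46° − 15 − 35 = 0 → O_y = 50 − 52.942 × 0.71934 = 11.92 kN.

T = 52.94 kN, O_x = 36.78 kN, O_y = 11.92 kN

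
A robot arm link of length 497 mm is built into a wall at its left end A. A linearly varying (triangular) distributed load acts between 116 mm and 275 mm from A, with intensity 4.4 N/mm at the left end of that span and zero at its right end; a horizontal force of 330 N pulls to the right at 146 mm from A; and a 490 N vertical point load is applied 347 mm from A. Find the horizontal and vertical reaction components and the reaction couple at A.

Resultant of the triangular load: ½ × 4.4 × 159 = 349.8 N, acting at 169 mm from A (one-third of the span from the peak).
ΣF_x = 0: A_x + 330 = 0 → A_x = -330.0 N.
ΣF_y = 0: A_y − ½·4.4·159 − 490 = 0 → A_y = 839.8 N.
ΣM about A: M_A − (½·4.4·159)·169 − 490·347 = 0 → M_A = 229100 N·mm.

A_x = -330.0 N, A_y = 839.8 N, M_A = 229100 N·mm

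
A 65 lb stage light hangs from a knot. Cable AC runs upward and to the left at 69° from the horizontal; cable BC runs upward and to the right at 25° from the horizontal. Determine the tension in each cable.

T_AC = 59.05 lb, T_BC = 23.35 lb

ΣF_x = 0: −T_AC·cos69° + T_BC·cos25° = 0 → T_BC = 0.395415·T_AC.
ΣF_y = 0: T_AC·sin69° + T_BC·sin25° = 65.
Substitute: T_AC·(0.93358 + 0.395415·0.422618) = 65 → T_AC = 59.0539 ≈ 59.05 lb.
Then T_BC = 0.395415 × 59.0539 = 23.35 lb.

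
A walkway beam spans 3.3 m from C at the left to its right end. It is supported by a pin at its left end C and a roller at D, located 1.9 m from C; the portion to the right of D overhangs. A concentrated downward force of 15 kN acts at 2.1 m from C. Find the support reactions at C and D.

C_x = 0, C_y = -1.579 kN, D_y = 16.58 kN

ΣM about C: D_y·1.9 − 15·2.1 = 0 → D_y = 31.5/1.9 = 16.5789 ≈ 16.58 kN.
ΣF_y = 0: C_y + 16.5789 − 15 = 0 → C_y = -1.579 kN.
ΣF_x = 0: no horizontal applied forces, so C_x = 0.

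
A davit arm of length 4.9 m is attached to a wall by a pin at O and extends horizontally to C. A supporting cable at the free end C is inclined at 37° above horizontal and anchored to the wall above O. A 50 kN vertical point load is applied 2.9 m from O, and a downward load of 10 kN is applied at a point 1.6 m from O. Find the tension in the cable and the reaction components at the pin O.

ΣM about O: T·sin37°·4.9 − 50·2.9 − 10·1.6 = 0 → T = 161/(4.9·0.601815) = 54.5967 ≈ 54.60 kN.
ΣF_x = 0: O_x − T·cos37° = 0 → O_x = 54.5967 × 0.798636 = 43.60 kN.
ΣF_y = 0: O_y + T·sin37° − 50 − 10 = 0 → O_y = 60 − 54.5967 × 0.601815 = 27.14 kN.

T = 54.60 kN, O_x = 43.60 kN, O_y = 27.14 kN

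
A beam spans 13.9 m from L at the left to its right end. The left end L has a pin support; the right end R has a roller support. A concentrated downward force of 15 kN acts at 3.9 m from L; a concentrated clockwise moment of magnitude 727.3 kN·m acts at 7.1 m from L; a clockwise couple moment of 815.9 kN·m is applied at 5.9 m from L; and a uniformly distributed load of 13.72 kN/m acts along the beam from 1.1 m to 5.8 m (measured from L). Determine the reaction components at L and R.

L_x = 0, L_y = -51.75 kN, R_y = 131.2 kN

Resultant of the distributed load: 13.72 × 4.7 = 64.484 kN at 3.45 m from L.
Moments about L: R_y·13.9 − 15·3.9 − 727.3 − 815.9 − (13.72·4.7)·3.45 = 0 → R_y = 1824.1698/13.9 = 131.235 ≈ 131.2 kN.
ΣF_y = 0: L_y + 131.235 − 15 − 13.72·4.7 = 0 → L_y = -51.75 kN.
ΣF_x = 0: no horizontal applied forces, so L_x = 0.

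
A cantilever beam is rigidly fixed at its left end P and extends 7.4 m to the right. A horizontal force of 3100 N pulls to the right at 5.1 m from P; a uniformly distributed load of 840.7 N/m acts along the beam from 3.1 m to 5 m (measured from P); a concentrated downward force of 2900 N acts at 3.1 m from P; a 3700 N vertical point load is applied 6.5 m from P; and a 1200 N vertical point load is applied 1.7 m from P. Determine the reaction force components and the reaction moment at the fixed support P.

P_x = -3100 N, P_y = 9397 N, M_P = 41550 N·m

Resultant of the distributed load: 840.7 × 1.9 = 1597.33 N at 4.05 m from P.
ΣF_x = 0: P_x + 3100 = 0 → P_x = -3100 N.
ΣF_y = 0: P_y − 840.7·1.9 − 2900 − 3700 − 1200 = 0 → P_y = 9397 N.
ΣM about P: M_P − (840.7·1.9)·4.05 − 2900·3.1 − 3700·6.5 − 1200·1.7 = 0 → M_P = 41550 N·m.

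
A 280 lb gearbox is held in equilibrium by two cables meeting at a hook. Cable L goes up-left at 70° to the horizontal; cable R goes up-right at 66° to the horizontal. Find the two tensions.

T_L = 163.9 lb, T_R = 137.9 lb

ΣF_x = 0: −T_L·cos70° + T_R·cos66° = 0 → T_R = 0.840888·T_L.
ΣF_y = 0: T_L·sin70° + T_R·sin66° = 280.
Substitute: T_L·(0.939693 + 0.840888·0.913545) = 280 → T_L = 163.946 ≈ 163.9 lb.
Then T_R = 0.840888 × 163.946 = 137.9 lb.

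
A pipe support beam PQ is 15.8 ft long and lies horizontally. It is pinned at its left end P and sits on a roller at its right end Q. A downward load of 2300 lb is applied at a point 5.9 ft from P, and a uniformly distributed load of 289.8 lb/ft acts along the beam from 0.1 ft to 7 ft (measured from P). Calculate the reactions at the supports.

P_x = 0, P_y = 2991 lb, Q_y = 1308 lb

Resultant of the distributed load: 289.8 × 6.9 = 1999.62 lb at 3.55 ft from P.
ΣM about P: Q_y·15.8 − 2300·5.9 − (289.8·6.9)·3.55 = 0 → Q_y = 20668.651/15.8 = 1308.14 ≈ 1308 lb.
ΣF_y = 0: P_y + 1308.14 − 2300 − 289.8·6.9 = 0 → P_y = 2991 lb.
ΣF_x = 0: no horizontal applied forces, so P_x = 0.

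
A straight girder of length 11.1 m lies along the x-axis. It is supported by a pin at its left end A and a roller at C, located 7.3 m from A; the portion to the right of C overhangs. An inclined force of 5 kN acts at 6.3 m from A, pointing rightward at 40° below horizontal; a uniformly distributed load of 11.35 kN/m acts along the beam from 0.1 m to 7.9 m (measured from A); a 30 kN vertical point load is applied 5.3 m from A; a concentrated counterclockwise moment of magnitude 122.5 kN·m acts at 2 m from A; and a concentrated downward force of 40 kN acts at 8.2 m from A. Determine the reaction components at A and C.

Resultant of the distributed load: 11.35 × 7.8 = 88.53 kN at 4 m from A.
Moments about A: C_y·7.3 − 5·sin40°·6.3 − (11.35·7.8)·4 − 30·5.3 + 122.5 − 40·8.2 = 0 → C_y = 738.868/7.3 = 101.215 ≈ 101.2 kN.
ΣF_y = 0: A_y + 101.215 − 5·sin40° − 11.35·7.8 − 30 − 40 = 0 → A_y = 60.53 kN.
ΣF_x = 0: A_x + 5·cos40° = 0 → A_x = -3.830 kN.

A_x = -3.830 kN, A_y = 60.53 kN, C_y = 101.2 kN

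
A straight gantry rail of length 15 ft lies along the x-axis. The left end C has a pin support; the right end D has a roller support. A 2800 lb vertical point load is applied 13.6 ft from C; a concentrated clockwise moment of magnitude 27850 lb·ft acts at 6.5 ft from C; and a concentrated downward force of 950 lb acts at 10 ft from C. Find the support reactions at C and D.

C_x = 0, C_y = -1279 lb, D_y = 5029 lb

Taking moments about C: D_y·15 − 2800·13.6 − 27850 − 950·10 = 0 → D_y = 75430/15 = 5028.67 ≈ 5029 lb.
ΣF_y = 0: C_y + 5028.67 − 2800 − 950 = 0 → C_y = -1279 lb.
ΣF_x = 0: no horizontal applied forces, so C_x = 0.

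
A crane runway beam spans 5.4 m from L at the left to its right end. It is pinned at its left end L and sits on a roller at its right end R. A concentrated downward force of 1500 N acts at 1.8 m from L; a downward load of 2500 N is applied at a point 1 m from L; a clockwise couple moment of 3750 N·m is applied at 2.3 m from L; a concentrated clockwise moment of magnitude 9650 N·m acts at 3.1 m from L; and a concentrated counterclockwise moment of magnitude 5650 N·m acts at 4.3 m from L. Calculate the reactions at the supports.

Taking moments about L: R_y·5.4 − 1500·1.8 − 2500·1 − 3750 − 9650 + 5650 = 0 → R_y = 12950/5.4 = 2398.15 ≈ 2398 N.
ΣF_y = 0: L_y + 2398.15 − 1500 − 2500 = 0 → L_y = 1602 N.
ΣF_x = 0: no horizontal applied forces, so L_x = 0.

L_x = 0, L_y = 1602 N, R_y = 2398 N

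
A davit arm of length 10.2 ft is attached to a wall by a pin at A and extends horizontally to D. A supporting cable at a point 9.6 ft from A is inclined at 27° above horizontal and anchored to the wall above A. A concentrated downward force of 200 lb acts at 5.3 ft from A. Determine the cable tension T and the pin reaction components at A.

ΣM about A: T·sin27°·9.6 − 200·5.3 = 0 → T = 1060/(9.6·0.45399) = 243.214 ≈ 243.2 lb.
ΣF_x = 0: A_x − T·cos27° = 0 → A_x = 243.214 × 0.891007 = 216.7 lb.
ΣF_y = 0: A_y + T·sin27° − 200 = 0 → A_y = 200 − 243.214 × 0.45399 = 89.58 lb.

T = 243.2 lb, A_x = 216.7 lb, A_y = 89.58 lb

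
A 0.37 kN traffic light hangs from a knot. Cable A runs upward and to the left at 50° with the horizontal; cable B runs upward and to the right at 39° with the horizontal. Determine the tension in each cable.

ΣF_x = 0: −T_A·cos50° + T_B·cos39° = 0 → T_B = 0.827113·T_A.
ΣF_y = 0: T_A·sin50° + T_B·sin39° = 0.37.
Substitute: T_A·(0.766044 + 0.827113·0.62932) = 0.37 → T_A = 0.287588 ≈ 0.2876 kN.
Then T_B = 0.827113 × 0.287588 = 0.2379 kN.

T_A = 0.2876 kN, T_B = 0.2379 kN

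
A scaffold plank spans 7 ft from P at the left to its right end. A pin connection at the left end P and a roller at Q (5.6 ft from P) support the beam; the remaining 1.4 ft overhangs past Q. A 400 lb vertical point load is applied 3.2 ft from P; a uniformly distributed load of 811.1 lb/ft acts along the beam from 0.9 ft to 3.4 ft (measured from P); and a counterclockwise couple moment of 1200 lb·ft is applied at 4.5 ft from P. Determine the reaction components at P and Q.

P_x = 0, P_y = 1635 lb, Q_y = 792.8 lb

Resultant of the distributed load: 811.1 × 2.5 = 2027.75 lb at 2.15 ft from P.
Moments about P: Q_y·5.6 − 400·3.2 − (811.1·2.5)·2.15 + 1200 = 0 → Q_y = 4439.6625/5.6 = 792.797 ≈ 792.8 lb.
ΣF_y = 0: P_y + 792.797 − 400 − 811.1·2.5 = 0 → P_y = 1635 lb.
ΣF_x = 0: no horizontal applied forces, so P_x = 0.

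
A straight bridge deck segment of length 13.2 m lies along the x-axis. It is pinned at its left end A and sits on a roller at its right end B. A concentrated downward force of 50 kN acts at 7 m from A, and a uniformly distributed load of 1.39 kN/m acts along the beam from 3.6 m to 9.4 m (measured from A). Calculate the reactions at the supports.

Resultant of the distributed load: 1.39 × 5.8 = 8.062 kN at 6.5 m from A.
Moments about A: B_y·13.2 − 50·7 − (1.39·5.8)·6.5 = 0 → B_y = 402.403/13.2 = 30.4851 ≈ 30.49 kN.
ΣF_y = 0: A_y + 30.4851 − 50 − 1.39·5.8 = 0 → A_y = 27.58 kN.
ΣF_x = 0: no horizontal applied forces, so A_x = 0.

A_x = 0, A_y = 27.58 kN, B_y = 30.49 kN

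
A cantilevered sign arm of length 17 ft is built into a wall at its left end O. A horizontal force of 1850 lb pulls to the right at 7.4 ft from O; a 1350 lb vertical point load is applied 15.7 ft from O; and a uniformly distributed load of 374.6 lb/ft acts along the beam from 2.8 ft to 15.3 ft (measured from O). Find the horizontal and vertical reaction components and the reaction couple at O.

Resultant of the distributed load: 374.6 × 12.5 = 4682.5 lb at 9.05 ft from O.
ΣF_x = 0: O_x + 1850 = 0 → O_x = -1850 lb.
ΣF_y = 0: O_y − 1350 − 374.6·12.5 = 0 → O_y = 6032 lb.
ΣM about O: M_O − 1350·15.7 − (374.6·12.5)·9.05 = 0 → M_O = 63570 lb·ft.

O_x = -1850 lb, O_y = 6032 lb, M_O = 63570 lb·ft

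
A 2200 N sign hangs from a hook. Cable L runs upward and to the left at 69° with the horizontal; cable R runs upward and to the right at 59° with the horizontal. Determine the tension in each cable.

ΣF_x = 0: −T_L·cos69° + T_R·cos59° = 0 → T_R = 0.695809·T_L.
ΣF_y = 0: T_L·sin69° + T_R·sin59° = 2200.
Substitute: T_L·(0.93358 + 0.695809·0.857167) = 2200 → T_L = 1437.9 ≈ 1438 N.
Then T_R = 0.695809 × 1437.9 = 1001 N.

T_L = 1438 N, T_R = 1001 N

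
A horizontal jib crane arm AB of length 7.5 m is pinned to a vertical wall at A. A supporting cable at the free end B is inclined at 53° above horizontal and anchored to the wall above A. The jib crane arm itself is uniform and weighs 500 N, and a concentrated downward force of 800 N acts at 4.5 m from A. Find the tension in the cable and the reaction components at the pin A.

ΣM about A: T·sin53°·7.5 − 500·3.75 − 800·4.5 = 0 → T = 5475/(7.5·0.798636) = 914.058 ≈ 914.1 N.
ΣF_x = 0: A_x − T·cos53° = 0 → A_x = 914.058 × 0.601815 = 550.1 N.
ΣF_y = 0: A_y + T·sin53° − 500 − 800 = 0 → A_y = 1300 − 914.058 × 0.798636 = 570.0 N.

T = 914.1 N, A_x = 550.1 N, A_y = 570.0 N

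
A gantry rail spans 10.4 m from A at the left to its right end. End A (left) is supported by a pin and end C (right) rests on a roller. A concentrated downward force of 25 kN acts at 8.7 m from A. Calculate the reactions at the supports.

Moments about A: C_y·10.4 − 25·8.7 = 0 → C_y = 217.5/10.4 = 20.9135 ≈ 20.91 kN.
ΣF_y = 0: A_y + 20.9135 − 25 = 0 → A_y = 4.087 kN.
ΣF_x = 0: no horizontal applied forces, so A_x = 0.

A_x = 0, A_y = 4.087 kN, C_y = 20.91 kN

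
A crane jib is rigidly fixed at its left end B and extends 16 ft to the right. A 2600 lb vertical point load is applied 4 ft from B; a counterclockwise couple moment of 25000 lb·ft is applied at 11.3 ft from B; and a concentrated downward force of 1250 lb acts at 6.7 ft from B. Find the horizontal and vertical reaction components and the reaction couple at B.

B_x = 0, B_y = 3850 lb, M_B = -6225 lb·ft

ΣF_x = 0: B_x = 0.
ΣF_y = 0: B_y − 2600 − 1250 = 0 → B_y = 3850 lb.
ΣM about B: M_B − 2600·4 + 25000 − 1250·6.7 = 0 → M_B = -6225 lb·ft.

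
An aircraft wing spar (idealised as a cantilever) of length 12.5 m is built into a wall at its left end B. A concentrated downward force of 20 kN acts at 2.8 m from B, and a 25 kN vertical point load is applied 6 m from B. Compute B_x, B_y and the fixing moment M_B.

B_x = 0, B_y = 45.00 kN, M_B = 206.0 kN·m

ΣF_x = 0: B_x = 0.
ΣF_y = 0: B_y − 20 − 25 = 0 → B_y = 45.00 kN.
ΣM about B: M_B − 20·2.8 − 25·6 = 0 → M_B = 206.0 kN·m.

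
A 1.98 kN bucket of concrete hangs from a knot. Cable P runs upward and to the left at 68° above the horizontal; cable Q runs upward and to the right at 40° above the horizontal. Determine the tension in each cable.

T_P = 1.595 kN, T_Q = 0.7799 kN

ΣF_x = 0: −T_P·cos68° + T_Q·cos40° = 0 → T_Q = 0.489014·T_P.
ΣF_y = 0: T_P·sin68° + T_Q·sin40° = 1.98.
Substitute: T_P·(0.927184 + 0.489014·0.642788) = 1.98 → T_P = 1.59482 ≈ 1.595 kN.
Then T_Q = 0.489014 × 1.59482 = 0.7799 kN.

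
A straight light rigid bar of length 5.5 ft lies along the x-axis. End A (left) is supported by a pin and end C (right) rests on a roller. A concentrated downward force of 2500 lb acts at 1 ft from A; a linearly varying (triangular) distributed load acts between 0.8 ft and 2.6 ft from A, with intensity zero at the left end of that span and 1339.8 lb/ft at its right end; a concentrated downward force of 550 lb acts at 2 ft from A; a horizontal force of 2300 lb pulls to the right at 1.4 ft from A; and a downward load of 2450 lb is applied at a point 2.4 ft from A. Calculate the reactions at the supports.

Resultant of the triangular load: ½ × 1339.8 × 1.8 = 1205.82 lb, acting at 2 ft from A (one-third of the span from the peak).
ΣM about A: C_y·5.5 − 2500·1 − (½·1339.8·1.8)·2 − 550·2 − 2450·2.4 = 0 → C_y = 11891.64/5.5 = 2162.12 ≈ 2162 lb.
ΣF_y = 0: A_y + 2162.12 − 2500 − ½·1339.8·1.8 − 550 − 2450 = 0 → A_y = 4544 lb.
ΣF_x = 0: A_x + 2300 = 0 → A_x = -2300 lb.

A_x = -2300 lb, A_y = 4544 lb, C_y = 2162 lb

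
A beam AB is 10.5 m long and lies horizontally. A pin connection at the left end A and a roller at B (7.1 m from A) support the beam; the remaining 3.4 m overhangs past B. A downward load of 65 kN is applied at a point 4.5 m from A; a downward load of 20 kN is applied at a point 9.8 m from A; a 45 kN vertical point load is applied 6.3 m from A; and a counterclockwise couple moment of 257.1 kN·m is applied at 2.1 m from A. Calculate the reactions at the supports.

ΣM about A: B_y·7.1 − 65·4.5 − 20·9.8 − 45·6.3 + 257.1 = 0 → B_y = 514.9/7.1 = 72.5211 ≈ 72.52 kN.
ΣF_y = 0: A_y + 72.5211 − 65 − 20 − 45 = 0 → A_y = 57.48 kN.
ΣF_x = 0: no horizontal applied forces, so A_x = 0.

A_x = 0, A_y = 57.48 kN, B_y = 72.52 kN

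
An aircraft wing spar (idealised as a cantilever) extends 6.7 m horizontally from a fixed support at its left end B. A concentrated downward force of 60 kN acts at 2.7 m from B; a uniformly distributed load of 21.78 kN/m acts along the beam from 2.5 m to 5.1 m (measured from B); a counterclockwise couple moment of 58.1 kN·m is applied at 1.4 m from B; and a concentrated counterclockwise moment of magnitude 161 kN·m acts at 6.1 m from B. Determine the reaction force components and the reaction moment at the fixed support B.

B_x = 0, B_y = 116.6 kN, M_B = 158.1 kN·m

Resultant of the distributed load: 21.78 × 2.6 = 56.628 kN at 3.8 m from B.
ΣF_x = 0: B_x = 0.
ΣF_y = 0: B_y − 60 − 21.78·2.6 = 0 → B_y = 116.6 kN.
ΣM about B: M_B − 60·2.7 − (21.78·2.6)·3.8 + 58.1 + 161 = 0 → M_B = 158.1 kN·m.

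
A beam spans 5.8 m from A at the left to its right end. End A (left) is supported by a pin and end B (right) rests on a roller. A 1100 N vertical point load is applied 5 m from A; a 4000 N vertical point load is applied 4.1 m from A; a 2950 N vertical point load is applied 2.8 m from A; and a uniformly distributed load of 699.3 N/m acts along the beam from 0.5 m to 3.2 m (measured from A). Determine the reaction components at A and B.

Resultant of the distributed load: 699.3 × 2.7 = 1888.11 N at 1.85 m from A.
ΣM about A: B_y·5.8 − 1100·5 − 4000·4.1 − 2950·2.8 − (699.3·2.7)·1.85 = 0 → B_y = 33653.0035/5.8 = 5802.24 ≈ 5802 N.
ΣF_y = 0: A_y + 5802.24 − 1100 − 4000 − 2950 − 699.3·2.7 = 0 → A_y = 4136 N.
ΣF_x = 0: no horizontal applied forces, so A_x = 0.

A_x = 0, A_y = 4136 N, B_y = 5802 N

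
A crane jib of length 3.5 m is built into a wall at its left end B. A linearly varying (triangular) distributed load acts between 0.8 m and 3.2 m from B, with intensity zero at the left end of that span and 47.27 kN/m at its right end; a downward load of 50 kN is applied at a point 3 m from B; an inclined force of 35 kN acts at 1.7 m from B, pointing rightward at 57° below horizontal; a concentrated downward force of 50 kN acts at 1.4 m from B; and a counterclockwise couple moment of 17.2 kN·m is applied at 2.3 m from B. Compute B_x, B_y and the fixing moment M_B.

B_x = -19.06 kN, B_y = 186.1 kN, M_B = 388.8 kN·m

Resultant of the triangular load: ½ × 47.27 × 2.4 = 56.724 kN, acting at 2.4 m from B (one-third of the span from the peak).
ΣF_x = 0: B_x + 35·cos57° = 0 → B_x = -19.06 kN.
ΣF_y = 0: B_y − ½·47.27·2.4 − 50 − 35·sin57° − 50 = 0 → B_y = 186.1 kN.
ΣM about B: M_B − (½·47.27·2.4)·2.4 − 50·3 − 35·sin57°·1.7 − 50·1.4 + 17.2 = 0 → M_B = 388.8 kN·m.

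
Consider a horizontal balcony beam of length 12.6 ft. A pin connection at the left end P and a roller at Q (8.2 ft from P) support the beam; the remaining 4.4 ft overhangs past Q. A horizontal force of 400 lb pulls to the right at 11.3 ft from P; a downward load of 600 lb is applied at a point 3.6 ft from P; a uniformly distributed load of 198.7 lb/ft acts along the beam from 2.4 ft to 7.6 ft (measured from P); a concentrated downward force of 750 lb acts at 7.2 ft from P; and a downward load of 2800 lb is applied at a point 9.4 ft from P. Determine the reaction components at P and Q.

P_x = -400.0 lb, P_y = 421.5 lb, Q_y = 4762 lb

Resultant of the distributed load: 198.7 × 5.2 = 1033.24 lb at 5 ft from P.
Moments about P: Q_y·8.2 − 600·3.6 − (198.7·5.2)·5 − 750·7.2 − 2800·9.4 = 0 → Q_y = 39046.2/8.2 = 4761.73 ≈ 4762 lb.
ΣF_y = 0: P_y + 4761.73 − 600 − 198.7·5.2 − 750 − 2800 = 0 → P_y = 421.5 lb.
ΣF_x = 0: P_x + 400 = 0 → P_x = -400.0 lb.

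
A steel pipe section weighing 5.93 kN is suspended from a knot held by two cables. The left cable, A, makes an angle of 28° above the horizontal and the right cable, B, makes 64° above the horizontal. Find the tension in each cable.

T_A = 2.601 kN, T_B = 5.239 kN

ΣF_x = 0: −T_A·cos28° + T_B·cos64° = 0 → T_B = 2.01416·T_A.
ΣF_y = 0: T_A·sin28° + T_B·sin64° = 5.93.
Substitute: T_A·(0.469472 + 2.01416·0.898794) = 5.93 → T_A = 2.60112 ≈ 2.601 kN.
Then T_B = 2.01416 × 2.60112 = 5.239 kN.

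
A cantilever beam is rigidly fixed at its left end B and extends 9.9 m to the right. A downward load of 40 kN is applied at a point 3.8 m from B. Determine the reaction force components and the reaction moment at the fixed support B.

B_x = 0, B_y = 40.00 kN, M_B = 152.0 kN·m

ΣF_x = 0: B_x = 0.
ΣF_y = 0: B_y − 40 = 0 → B_y = 40.00 kN.
ΣM about B: M_B − 40·3.8 = 0 → M_B = 152.0 kN·m.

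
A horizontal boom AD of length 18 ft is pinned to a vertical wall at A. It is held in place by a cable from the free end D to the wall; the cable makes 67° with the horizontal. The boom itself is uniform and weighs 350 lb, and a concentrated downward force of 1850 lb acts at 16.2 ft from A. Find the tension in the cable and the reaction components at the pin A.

ΣM about A: T·sin67°·18 − 350·9 − 1850·16.2 = 0 → T = 33120/(18·0.920505) = 1998.9 ≈ 1999 lb.
ΣF_x = 0: A_x − T·cos67° = 0 → A_x = 1998.9 × 0.390731 = 781.0 lb.
ΣF_y = 0: A_y + T·sin67° − 350 − 1850 = 0 → A_y = 2200 − 1998.9 × 0.920505 = 360.0 lb.

T = 1999 lb, A_x = 781.0 lb, A_y = 360.0 lb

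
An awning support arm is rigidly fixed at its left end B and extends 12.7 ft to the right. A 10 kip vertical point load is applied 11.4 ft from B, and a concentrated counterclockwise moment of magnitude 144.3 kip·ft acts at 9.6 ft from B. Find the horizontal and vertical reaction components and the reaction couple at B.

ΣF_x = 0: B_x = 0.
ΣF_y = 0: B_y − 10 = 0 → B_y = 10.00 kip.
ΣM about B: M_B − 10·11.4 + 144.3 = 0 → M_B = -30.30 kip·ft.

B_x = 0, B_y = 10.00 kip, M_B = -30.30 kip·ft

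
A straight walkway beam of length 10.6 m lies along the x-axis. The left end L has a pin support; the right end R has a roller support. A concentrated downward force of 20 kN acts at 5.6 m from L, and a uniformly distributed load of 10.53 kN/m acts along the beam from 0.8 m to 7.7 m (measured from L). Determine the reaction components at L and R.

L_x = 0, L_y = 52.96 kN, R_y = 39.70 kN

Resultant of the distributed load: 10.53 × 6.9 = 72.657 kN at 4.25 m from L.
ΣM about L: R_y·10.6 − 20·5.6 − (10.53·6.9)·4.25 = 0 → R_y = 420.79225/10.6 = 39.6974 ≈ 39.70 kN.
ΣF_y = 0: L_y + 39.6974 − 20 − 10.53·6.9 = 0 → L_y = 52.96 kN.
ΣF_x = 0: no horizontal applied forces, so L_x = 0.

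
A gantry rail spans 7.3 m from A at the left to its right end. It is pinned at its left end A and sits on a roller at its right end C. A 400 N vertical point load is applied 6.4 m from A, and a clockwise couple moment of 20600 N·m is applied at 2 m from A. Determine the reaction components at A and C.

ΣM about A: C_y·7.3 − 400·6.4 − 20600 = 0 → C_y = 23160/7.3 = 3172.6 ≈ 3173 N.
ΣF_y = 0: A_y + 3172.6 − 400 = 0 → A_y = -2773 N.
ΣF_x = 0: no horizontal applied forces, so A_x = 0.

A_x = 0, A_y = -2773 N, C_y = 3173 N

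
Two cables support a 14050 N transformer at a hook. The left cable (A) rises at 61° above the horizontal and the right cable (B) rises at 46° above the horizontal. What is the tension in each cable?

ΣF_x = 0: −T_A·cos61° + T_B·cos46° = 0 → T_B = 0.697911·T_A.
ΣF_y = 0: T_A·sin61° + T_B·sin46° = 14050.
Substitute: T_A·(0.87462 + 0.697911·0.71934) = 14050 → T_A = 10205.9 ≈ 10210 N.
Then T_B = 0.697911 × 10205.9 = 7123 N.

T_A = 10210 N, T_B = 7123 N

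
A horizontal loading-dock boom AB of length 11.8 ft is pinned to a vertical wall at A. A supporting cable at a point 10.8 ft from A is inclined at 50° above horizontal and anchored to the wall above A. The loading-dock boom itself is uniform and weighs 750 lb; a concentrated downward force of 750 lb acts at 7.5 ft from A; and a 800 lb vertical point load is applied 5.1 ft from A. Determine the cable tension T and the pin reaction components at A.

ΣM about A: T·sin50°·10.8 − 750·5.9 − 750·7.5 − 800·5.1 = 0 → T = 14130/(10.8·0.766044) = 1707.91 ≈ 1708 lb.
ΣF_x = 0: A_x − T·cos50° = 0 → A_x = 1707.91 × 0.642788 = 1098 lb.
ΣF_y = 0: A_y + T·sin50° − 750 − 750 − 800 = 0 → A_y = 2300 − 1707.91 × 0.766044 = 991.7 lb.

T = 1708 lb, A_x = 1098 lb, A_y = 991.7 lb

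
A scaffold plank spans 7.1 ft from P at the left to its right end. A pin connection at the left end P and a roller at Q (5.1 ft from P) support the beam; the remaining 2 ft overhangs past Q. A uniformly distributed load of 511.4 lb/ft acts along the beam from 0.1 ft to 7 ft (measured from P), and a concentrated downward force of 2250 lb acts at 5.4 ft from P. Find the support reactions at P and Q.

P_x = 0, P_y = 940.1 lb, Q_y = 4839 lb

Resultant of the distributed load: 511.4 × 6.9 = 3528.66 lb at 3.55 ft from P.
ΣM about P: Q_y·5.1 − (511.4·6.9)·3.55 − 2250·5.4 = 0 → Q_y = 24676.743/5.1 = 4838.58 ≈ 4839 lb.
ΣF_y = 0: P_y + 4838.58 − 511.4·6.9 − 2250 = 0 → P_y = 940.1 lb.
ΣF_x = 0: no horizontal applied forces, so P_x = 0.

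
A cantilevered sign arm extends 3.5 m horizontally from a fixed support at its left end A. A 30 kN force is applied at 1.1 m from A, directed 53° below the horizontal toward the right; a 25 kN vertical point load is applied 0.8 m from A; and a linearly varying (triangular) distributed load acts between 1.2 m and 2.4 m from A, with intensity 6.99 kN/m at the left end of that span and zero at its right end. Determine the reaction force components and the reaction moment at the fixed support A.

Resultant of the triangular load: ½ × 6.99 × 1.2 = 4.194 kN, acting at 1.6 m from A (one-third of the span from the peak).
ΣF_x = 0: A_x + 30·cos53° = 0 → A_x = -18.05 kN.
ΣF_y = 0: A_y − 30·sin53° − 25 − ½·6.99·1.2 = 0 → A_y = 53.15 kN.
ΣM about A: M_A − 30·sin53°·1.1 − 25·0.8 − (½·6.99·1.2)·1.6 = 0 → M_A = 53.07 kN·m.

A_x = -18.05 kN, A_y = 53.15 kN, M_A = 53.07 kN·m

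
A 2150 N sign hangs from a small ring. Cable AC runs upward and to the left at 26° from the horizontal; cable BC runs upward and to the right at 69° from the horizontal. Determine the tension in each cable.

T_AC = 773.4 N, T_BC = 1940 N

ΣF_x = 0: −T_AC·cos26° + T_BC·cos69° = 0 → T_BC = 2.50802·T_AC.
ΣF_y = 0: T_AC·sin26° + T_BC·sin69° = 2150.
Substitute: T_AC·(0.438371 + 2.50802·0.93358) = 2150 → T_AC = 773.435 ≈ 773.4 N.
Then T_BC = 2.50802 × 773.435 = 1940 N.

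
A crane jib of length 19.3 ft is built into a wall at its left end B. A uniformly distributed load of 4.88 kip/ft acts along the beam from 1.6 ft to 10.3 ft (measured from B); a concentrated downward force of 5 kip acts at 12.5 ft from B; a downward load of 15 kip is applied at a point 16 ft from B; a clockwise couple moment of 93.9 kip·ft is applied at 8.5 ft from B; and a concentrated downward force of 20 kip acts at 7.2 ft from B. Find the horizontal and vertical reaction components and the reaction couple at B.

Resultant of the distributed load: 4.88 × 8.7 = 42.456 kip at 5.95 ft from B.
ΣF_x = 0: B_x = 0.
ΣF_y = 0: B_y − 4.88·8.7 − 5 − 15 − 20 = 0 → B_y = 82.46 kip.
ΣM about B: M_B − (4.88·8.7)·5.95 − 5·12.5 − 15·16 − 93.9 − 20·7.2 = 0 → M_B = 793.0 kip·ft.

B_x = 0, B_y = 82.46 kip, M_B = 793.0 kip·ft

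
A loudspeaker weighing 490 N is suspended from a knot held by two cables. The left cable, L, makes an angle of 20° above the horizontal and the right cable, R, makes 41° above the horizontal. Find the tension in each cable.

T_L = 422.8 N, T_R = 526.5 N

ΣF_x = 0: −T_L·cos20° + T_R·cos41° = 0 → T_R = 1.2451·T_L.
ΣF_y = 0: T_L·sin20° + T_R·sin41° = 490.
Substitute: T_L·(0.34202 + 1.2451·0.656059) = 490 → T_L = 422.822 ≈ 422.8 N.
Then T_R = 1.2451 × 422.822 = 526.5 N.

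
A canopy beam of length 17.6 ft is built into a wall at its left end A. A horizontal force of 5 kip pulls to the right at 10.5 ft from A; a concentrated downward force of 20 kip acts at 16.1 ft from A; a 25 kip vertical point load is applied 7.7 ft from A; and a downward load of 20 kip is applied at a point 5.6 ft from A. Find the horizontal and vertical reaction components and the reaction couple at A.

A_x = -5.000 kip, A_y = 65.00 kip, M_A = 626.5 kip·ft

ΣF_x = 0: A_x + 5 = 0 → A_x = -5.000 kip.
ΣF_y = 0: A_y − 20 − 25 − 20 = 0 → A_y = 65.00 kip.
ΣM about A: M_A − 20·16.1 − 25·7.7 − 20·5.6 = 0 → M_A = 626.5 kip·ft.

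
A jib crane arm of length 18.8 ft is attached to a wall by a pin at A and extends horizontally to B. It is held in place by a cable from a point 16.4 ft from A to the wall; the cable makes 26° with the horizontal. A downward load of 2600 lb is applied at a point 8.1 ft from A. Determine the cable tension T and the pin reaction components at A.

T = 2929 lb, A_x = 2633 lb, A_y = 1316 lb

ΣM about A: T·sin26°·16.4 − 2600·8.1 = 0 → T = 21060/(16.4·0.438371) = 2929.36 ≈ 2929 lb.
ΣF_x = 0: A_x − T·cos26° = 0 → A_x = 2929.36 × 0.898794 = 2633 lb.
ΣF_y = 0: A_y + T·sin26° − 2600 = 0 → A_y = 2600 − 2929.36 × 0.438371 = 1316 lb.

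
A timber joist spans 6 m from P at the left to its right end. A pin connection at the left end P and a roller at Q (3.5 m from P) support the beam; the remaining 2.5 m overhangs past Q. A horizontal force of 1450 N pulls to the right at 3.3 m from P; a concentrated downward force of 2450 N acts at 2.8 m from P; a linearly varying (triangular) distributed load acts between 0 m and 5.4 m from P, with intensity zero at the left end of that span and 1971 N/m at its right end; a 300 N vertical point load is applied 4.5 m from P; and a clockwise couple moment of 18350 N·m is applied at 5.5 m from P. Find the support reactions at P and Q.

P_x = -1450 N, P_y = -4991 N, Q_y = 13060 N

Resultant of the triangular load: ½ × 1971 × 5.4 = 5321.7 N, acting at 3.6 m from P (one-third of the span from the peak).
ΣM about P: Q_y·3.5 − 2450·2.8 − (½·1971·5.4)·3.6 − 300·4.5 − 18350 = 0 → Q_y = 45718.12/3.5 = 13062.3 ≈ 13060 N.
ΣF_y = 0: P_y + 13062.3 − 2450 − ½·1971·5.4 − 300 = 0 → P_y = -4991 N.
ΣF_x = 0: P_x + 1450 = 0 → P_x = -1450 N.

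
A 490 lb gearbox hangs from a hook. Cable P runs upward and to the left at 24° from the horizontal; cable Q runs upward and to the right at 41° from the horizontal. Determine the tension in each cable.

T_P = 408.0 lb, T_Q = 493.9 lb

ΣF_x = 0: −T_P·cos24° + T_Q·cos41° = 0 → T_Q = 1.21046·T_P.
ΣF_y = 0: T_P·sin24° + T_Q·sin41° = 490.
Substitute: T_P·(0.406737 + 1.21046·0.656059) = 490 → T_P = 408.037 ≈ 408.0 lb.
Then T_Q = 1.21046 × 408.037 = 493.9 lb.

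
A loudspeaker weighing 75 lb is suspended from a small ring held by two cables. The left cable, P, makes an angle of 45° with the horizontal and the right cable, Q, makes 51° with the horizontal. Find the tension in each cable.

ΣF_x = 0: −T_P·cos45° + T_Q·cos51° = 0 → T_Q = 1.1236·T_P.
ΣF_y = 0: T_P·sin45° + T_Q·sin51° = 75.
Substitute: T_P·(0.707107 + 1.1236·0.777146) = 75 → T_P = 47.4591 ≈ 47.46 lb.
Then T_Q = 1.1236 × 47.4591 = 53.33 lb.

T_P = 47.46 lb, T_Q = 53.33 lb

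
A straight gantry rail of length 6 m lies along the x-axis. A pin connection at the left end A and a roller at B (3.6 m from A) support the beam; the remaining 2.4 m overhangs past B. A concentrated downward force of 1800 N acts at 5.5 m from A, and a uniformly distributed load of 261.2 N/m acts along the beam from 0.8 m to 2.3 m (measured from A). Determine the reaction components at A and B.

A_x = 0, A_y = -726.9 N, B_y = 2919 N

Resultant of the distributed load: 261.2 × 1.5 = 391.8 N at 1.55 m from A.
ΣM about A: B_y·3.6 − 1800·5.5 − (261.2·1.5)·1.55 = 0 → B_y = 10507.29/3.6 = 2918.69 ≈ 2919 N.
ΣF_y = 0: A_y + 2918.69 − 1800 − 261.2·1.5 = 0 → A_y = -726.9 N.
ΣF_x = 0: no horizontal applied forces, so A_x = 0.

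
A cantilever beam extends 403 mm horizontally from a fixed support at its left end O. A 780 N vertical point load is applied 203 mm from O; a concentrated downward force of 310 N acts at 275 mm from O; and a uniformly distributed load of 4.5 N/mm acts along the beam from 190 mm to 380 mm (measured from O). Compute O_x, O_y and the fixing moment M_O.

O_x = 0, O_y = 1945 N, M_O = 487300 N·mm

Resultant of the distributed load: 4.5 × 190 = 855 N at 285 mm from O.
ΣF_x = 0: O_x = 0.
ΣF_y = 0: O_y − 780 − 310 − 4.5·190 = 0 → O_y = 1945 N.
ΣM about O: M_O − 780·203 − 310·275 − (4.5·190)·285 = 0 → M_O = 487300 N·mm.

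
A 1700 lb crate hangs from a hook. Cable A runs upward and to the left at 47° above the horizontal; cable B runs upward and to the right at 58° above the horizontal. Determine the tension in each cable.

ΣF_x = 0: −T_A·cos47° + T_B·cos58° = 0 → T_B = 1.28699·T_A.
ΣF_y = 0: T_A·sin47° + T_B·sin58° = 1700.
Substitute: T_A·(0.731354 + 1.28699·0.848048) = 1700 → T_A = 932.64 ≈ 932.6 lb.
Then T_B = 1.28699 × 932.64 = 1200 lb.

T_A = 932.6 lb, T_B = 1200 lb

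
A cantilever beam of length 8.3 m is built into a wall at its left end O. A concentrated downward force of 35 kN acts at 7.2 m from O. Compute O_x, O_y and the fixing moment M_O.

ΣF_x = 0: O_x = 0.
ΣF_y = 0: O_y − 35 = 0 → O_y = 35.00 kN.
ΣM about O: M_O − 35·7.2 = 0 → M_O = 252.0 kN·m.

O_x = 0, O_y = 35.00 kN, M_O = 252.0 kN·m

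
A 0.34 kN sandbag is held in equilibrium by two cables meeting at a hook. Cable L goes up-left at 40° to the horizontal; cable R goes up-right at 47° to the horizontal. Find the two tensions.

ΣF_x = 0: −T_L·cos40° + T_R·cos47° = 0 → T_R = 1.12324·T_L.
ΣF_y = 0: T_L·sin40° + T_R·sin47° = 0.34.
Substitute: T_L·(0.642788 + 1.12324·0.731354) = 0.34 → T_L = 0.232197 ≈ 0.2322 kN.
Then T_R = 1.12324 × 0.232197 = 0.2608 kN.

T_L = 0.2322 kN, T_R = 0.2608 kN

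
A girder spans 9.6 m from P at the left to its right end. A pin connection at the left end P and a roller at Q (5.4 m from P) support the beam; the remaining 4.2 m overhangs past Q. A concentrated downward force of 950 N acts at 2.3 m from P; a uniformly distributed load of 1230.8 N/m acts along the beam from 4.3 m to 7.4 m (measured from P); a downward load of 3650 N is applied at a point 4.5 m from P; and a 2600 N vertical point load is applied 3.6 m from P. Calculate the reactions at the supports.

Resultant of the distributed load: 1230.8 × 3.1 = 3815.48 N at 5.85 m from P.
Moments about P: Q_y·5.4 − 950·2.3 − (1230.8·3.1)·5.85 − 3650·4.5 − 2600·3.6 = 0 → Q_y = 50290.558/5.4 = 9313.07 ≈ 9313 N.
ΣF_y = 0: P_y + 9313.07 − 950 − 1230.8·3.1 − 3650 − 2600 = 0 → P_y = 1702 N.
ΣF_x = 0: no horizontal applied forces, so P_x = 0.

P_x = 0, P_y = 1702 N, Q_y = 9313 N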